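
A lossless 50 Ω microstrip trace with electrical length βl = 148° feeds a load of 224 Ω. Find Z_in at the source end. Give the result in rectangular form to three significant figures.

tan(βl) = tan(148°) = -0.625
Z_in = Z_0·(Z_L + jZ_0·tanβl)/(Z_0 + jZ_L·tanβl)
     = 50·(224 − j31.2)/(50 − j140)

Z_in ≈ 35.2 + j67.4 Ω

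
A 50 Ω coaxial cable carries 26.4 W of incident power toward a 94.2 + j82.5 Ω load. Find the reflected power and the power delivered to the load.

P_reflected ≈ 8.38 W; P_delivered ≈ 18 W

|Γ| = |(44.2 + j82.5)/(144.2 + j82.5)| = 0.563
|Γ|² = 0.317
P_refl = |Γ|²·P_inc = 8.38 W, P_del = (1 − |Γ|²)·P_inc = 18 W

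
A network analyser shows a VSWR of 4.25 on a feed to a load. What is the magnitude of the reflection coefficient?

|Γ| = (S − 1)/(S + 1) = (4.25 − 1)/(4.25 + 1) = 3.25/5.25

|Γ| ≈ 0.619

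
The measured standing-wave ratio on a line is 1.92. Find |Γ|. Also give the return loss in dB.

|Γ| = (S − 1)/(S + 1) = (1.92 − 1)/(1.92 + 1) = 0.92/2.92
RL = −20·log₁₀|Γ| = −20·log₁₀(0.315)

|Γ| ≈ 0.315; return loss ≈ 10 dB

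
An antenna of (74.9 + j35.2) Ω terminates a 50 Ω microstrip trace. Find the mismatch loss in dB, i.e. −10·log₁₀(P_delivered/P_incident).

mismatch loss ≈ 0.508 dB

Γ = (24.9 + j35.2)/(124.9 + j35.2), |Γ| = 0.332
|Γ|² = 0.11, so P_del/P_inc = 1 − |Γ|² = 0.89
ML = −10·log₁₀(1 − |Γ|²)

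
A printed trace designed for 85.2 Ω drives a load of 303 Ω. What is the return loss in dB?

Γ = (303 − 85.2)/(303 + 85.2) = 0.561
RL = −20·log₁₀|Γ| = −20·log₁₀(0.561)

RL ≈ 5.02 dB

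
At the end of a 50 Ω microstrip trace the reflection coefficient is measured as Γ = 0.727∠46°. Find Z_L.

Z_L = Z_0·(1 + Γ)/(1 − Γ) = 50·(1.51 + j0.523)/(0.495 − j0.523)

Z_L ≈ 45.5 + j101 Ω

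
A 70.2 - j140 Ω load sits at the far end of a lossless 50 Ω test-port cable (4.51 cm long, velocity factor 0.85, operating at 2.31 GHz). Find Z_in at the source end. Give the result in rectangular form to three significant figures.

λ = v/f = 0.85·c / 2.31 GHz = 0.11 m
βl = 2π·l/λ = 2π × 0.409 = 147°
tan(βl) = tan(147°) = -0.647
Z_in = Z_0·(Z_L + jZ_0·tanβl)/(Z_0 + jZ_L·tanβl)
     = 50·(70.2 − j172)/(-40.6 − j45.5)

Z_in ≈ 67 + j137 Ω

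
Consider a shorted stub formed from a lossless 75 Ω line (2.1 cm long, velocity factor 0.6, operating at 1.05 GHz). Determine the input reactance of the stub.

λ = v/f = 0.6·c / 1.05 GHz = 0.171 m
βl = 2π·l/λ = 2π × 0.123 = 44.1°
tan(βl) = 0.969
For a shorted stub, Z_in = jZ_0·tan(βl)

X_in ≈ 72.7 Ω (inductive)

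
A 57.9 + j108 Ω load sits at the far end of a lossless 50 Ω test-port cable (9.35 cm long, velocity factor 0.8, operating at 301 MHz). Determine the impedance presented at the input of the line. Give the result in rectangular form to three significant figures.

Z_in ≈ 52.1 − j103 Ω

λ = v/f = 0.8·c / 301 MHz = 0.797 m
βl = 2π·l/λ = 2π × 0.117 = 42.2°
tan(βl) = tan(42.2°) = 0.907
Z_in = Z_0·(Z_L + jZ_0·tanβl)/(Z_0 + jZ_L·tanβl)
     = 50·(57.9 + j153)/(-48 + j52.5)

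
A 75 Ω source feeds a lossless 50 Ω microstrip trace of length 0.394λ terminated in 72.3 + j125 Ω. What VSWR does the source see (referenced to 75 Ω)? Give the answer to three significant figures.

βl = 2π × 0.394 = 142°
tan(βl) = -0.786
Z_in = Z_0·(Z_L + jZ_0·tanβl)/(Z_0 + jZ_L·tanβl) = 11.6 + j33.4 Ω
Γ_s = (Z_in − Z_s)/(Z_in + Z_s) = (-63.4 + j33.4)/(86.6 + j33.4), |Γ_s| = 0.772
VSWR = (1 + |Γ_s|)/(1 − |Γ_s|)

VSWR ≈ 7.77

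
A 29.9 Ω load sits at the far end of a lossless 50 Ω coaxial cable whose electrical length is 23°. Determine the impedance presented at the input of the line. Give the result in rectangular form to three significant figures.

Z_in ≈ 33.2 + j12.8 Ω

tan(βl) = tan(23°) = 0.424
Z_in = Z_0·(Z_L + jZ_0·tanβl)/(Z_0 + jZ_L·tanβl)
     = 50·(29.9 + j21.2)/(50 + j12.7)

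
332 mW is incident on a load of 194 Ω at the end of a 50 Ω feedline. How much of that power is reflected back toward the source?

Γ = (194 − 50)/(194 + 50) = 0.59
|Γ|² = 0.348
P_refl = |Γ|²·P_inc = 116 mW, P_del = (1 − |Γ|²)·P_inc = 216 mW

P_reflected ≈ 116 mW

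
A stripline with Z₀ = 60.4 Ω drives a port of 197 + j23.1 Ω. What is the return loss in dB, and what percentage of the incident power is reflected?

Γ = (136.6 + j23.1)/(257.4 + j23.1), |Γ| = 0.536
RL = −20·log₁₀(0.536) = 5.42 dB
P_refl/P_inc = |Γ|² = 0.287

RL ≈ 5.42 dB; 28.7% of incident power reflected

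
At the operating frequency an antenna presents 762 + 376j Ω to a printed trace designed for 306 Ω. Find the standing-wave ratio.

VSWR ≈ 3.18

Γ = (Z_L − Z_0)/(Z_L + Z_0) = (456 + j376)/(1068 + j376)
|Γ| = 591/1130 = 0.522
VSWR = (1 + |Γ|)/(1 − |Γ|) = 1.52/0.478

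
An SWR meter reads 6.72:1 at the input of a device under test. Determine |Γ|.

|Γ| = (S − 1)/(S + 1) = (6.72 − 1)/(6.72 + 1) = 5.72/7.72

|Γ| ≈ 0.741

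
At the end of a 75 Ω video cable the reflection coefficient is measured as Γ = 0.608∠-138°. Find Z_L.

Z_L ≈ 20.8 − j26.8 Ω

Z_L = Z_0·(1 + Γ)/(1 − Γ) = 75·(0.548 − j0.407)/(1.45 + j0.407)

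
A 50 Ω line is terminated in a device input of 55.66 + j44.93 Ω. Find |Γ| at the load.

Γ = (Z_L − Z_0)/(Z_L + Z_0) = (5.66 + j44.93)/(105.7 + j44.93)
|Γ| = 45.3/115

|Γ| ≈ 0.394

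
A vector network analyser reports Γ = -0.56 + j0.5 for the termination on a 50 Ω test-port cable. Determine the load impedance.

Z_L ≈ 8.13 + j18.6 Ω

Z_L = Z_0·(1 + Γ)/(1 − Γ) = 50·(0.44 + j0.5)/(1.56 − j0.5)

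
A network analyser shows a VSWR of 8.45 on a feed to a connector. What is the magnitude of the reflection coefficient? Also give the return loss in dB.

|Γ| = (S − 1)/(S + 1) = (8.45 − 1)/(8.45 + 1) = 7.45/9.45
RL = −20·log₁₀|Γ| = −20·log₁₀(0.788)

|Γ| ≈ 0.788; return loss ≈ 2.07 dB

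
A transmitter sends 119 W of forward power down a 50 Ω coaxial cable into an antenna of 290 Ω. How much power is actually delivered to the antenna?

Γ = (290 − 50)/(290 + 50) = 0.706
|Γ|² = 0.498
P_refl = |Γ|²·P_inc = 59.3 W, P_del = (1 − |Γ|²)·P_inc = 59.7 W

P_delivered ≈ 59.7 W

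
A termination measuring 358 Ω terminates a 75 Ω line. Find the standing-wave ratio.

VSWR ≈ 4.77

Γ = (358 − 75)/(358 + 75) = 0.654
VSWR = (1 + 0.654)/(1 − 0.654)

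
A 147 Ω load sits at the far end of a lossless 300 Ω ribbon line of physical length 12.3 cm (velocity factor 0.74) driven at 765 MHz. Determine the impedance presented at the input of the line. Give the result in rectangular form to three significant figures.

λ = v/f = 0.74·c / 765 MHz = 0.29 m
βl = 2π·l/λ = 2π × 0.424 = 153°
tan(βl) = tan(153°) = -0.519
Z_in = Z_0·(Z_L + jZ_0·tanβl)/(Z_0 + jZ_L·tanβl)
     = 300·(147 − j156)/(300 − j76.2)

Z_in ≈ 175 − j111 Ω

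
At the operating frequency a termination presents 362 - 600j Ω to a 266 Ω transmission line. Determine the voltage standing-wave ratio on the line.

Γ = (Z_L − Z_0)/(Z_L + Z_0) = (96 − j600)/(628 − j600)
|Γ| = 608/869 = 0.7
VSWR = (1 + |Γ|)/(1 − |Γ|) = 1.7/0.3

VSWR ≈ 5.66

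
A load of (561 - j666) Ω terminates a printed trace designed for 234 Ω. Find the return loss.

Γ = (327 − j666)/(795 − j666), |Γ| = 0.715
RL = −20·log₁₀|Γ| = −20·log₁₀(0.715)

RL ≈ 2.91 dB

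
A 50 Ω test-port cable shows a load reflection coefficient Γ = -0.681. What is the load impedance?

Z_L = Z_0·(1 + Γ)/(1 − Γ) = 50·(0.319)/(1.68)

Z_L ≈ 9.49 Ω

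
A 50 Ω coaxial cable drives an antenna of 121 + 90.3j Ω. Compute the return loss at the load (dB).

Γ = (71 + j90.3)/(171 + j90.3), |Γ| = 0.594
RL = −20·log₁₀|Γ| = −20·log₁₀(0.594)

RL ≈ 4.52 dB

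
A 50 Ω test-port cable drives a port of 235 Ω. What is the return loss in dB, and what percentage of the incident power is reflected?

RL ≈ 3.75 dB; 42.1% of incident power reflected

Γ = (235 − 50)/(235 + 50) = 0.649
RL = −20·log₁₀(0.649) = 3.75 dB
P_refl/P_inc = |Γ|² = 0.421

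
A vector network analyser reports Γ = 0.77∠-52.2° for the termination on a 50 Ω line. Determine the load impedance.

Z_L = Z_0·(1 + Γ)/(1 − Γ) = 50·(1.47 − j0.608)/(0.528 + j0.608)

Z_L ≈ 31.4 − j93.7 Ω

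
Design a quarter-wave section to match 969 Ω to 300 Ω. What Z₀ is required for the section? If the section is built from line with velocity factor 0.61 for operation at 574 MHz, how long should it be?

Z_qwt ≈ 539 Ω; length ≈ 7.97 cm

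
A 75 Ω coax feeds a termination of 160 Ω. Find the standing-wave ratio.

Γ = (160 − 75)/(160 + 75) = 0.362
VSWR = (1 + 0.362)/(1 − 0.362)

VSWR ≈ 2.13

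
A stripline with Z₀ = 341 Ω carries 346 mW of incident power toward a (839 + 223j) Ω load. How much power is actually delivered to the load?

P_delivered ≈ 275 mW

|Γ| = |(498 + j223)/(1180 + j223)| = 0.454
|Γ|² = 0.206
P_refl = |Γ|²·P_inc = 71.4 mW, P_del = (1 − |Γ|²)·P_inc = 275 mW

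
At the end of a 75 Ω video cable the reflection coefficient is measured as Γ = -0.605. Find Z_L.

Z_L = Z_0·(1 + Γ)/(1 − Γ) = 75·(0.395)/(1.6)

Z_L ≈ 18.5 Ω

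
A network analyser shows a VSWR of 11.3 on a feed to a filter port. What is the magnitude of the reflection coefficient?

|Γ| = (S − 1)/(S + 1) = (11.3 − 1)/(11.3 + 1) = 10.3/12.3

|Γ| ≈ 0.837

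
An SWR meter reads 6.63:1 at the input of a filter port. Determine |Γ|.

|Γ| = (S − 1)/(S + 1) = (6.63 − 1)/(6.63 + 1) = 5.63/7.63

|Γ| ≈ 0.738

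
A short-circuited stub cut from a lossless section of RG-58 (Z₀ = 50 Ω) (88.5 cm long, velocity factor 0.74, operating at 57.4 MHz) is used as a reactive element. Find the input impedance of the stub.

Z_in ≈ +j374 Ω

λ = v/f = 0.74·c / 57.4 MHz = 3.87 m
βl = 2π·l/λ = 2π × 0.229 = 82.4°
tan(βl) = 7.47
For a short-circuited stub, Z_in = jZ_0·tan(βl)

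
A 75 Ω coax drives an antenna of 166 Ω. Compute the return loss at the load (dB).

RL ≈ 8.46 dB

Γ = (166 − 75)/(166 + 75) = 0.378
RL = −20·log₁₀|Γ| = −20·log₁₀(0.378)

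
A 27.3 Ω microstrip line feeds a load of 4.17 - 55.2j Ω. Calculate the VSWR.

Γ = (Z_L − Z_0)/(Z_L + Z_0) = (-23.13 − j55.2)/(31.47 − j55.2)
|Γ| = 59.9/63.5 = 0.942
VSWR = (1 + |Γ|)/(1 − |Γ|) = 1.94/0.0581

VSWR ≈ 33.4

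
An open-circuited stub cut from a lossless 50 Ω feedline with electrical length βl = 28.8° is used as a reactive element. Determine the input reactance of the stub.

X_in ≈ -90.9 Ω (capacitive)

tan(βl) = 0.55
For an open-circuited stub, Z_in = −jZ_0·cot(βl) = −jZ_0/tan(βl)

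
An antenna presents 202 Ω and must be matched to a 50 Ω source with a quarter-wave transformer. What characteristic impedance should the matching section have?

Z_qwt ≈ 100 Ω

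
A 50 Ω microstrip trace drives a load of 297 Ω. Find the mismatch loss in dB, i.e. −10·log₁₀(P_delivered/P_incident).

mismatch loss ≈ 3.07 dB

Γ = (297 − 50)/(297 + 50) = 0.712
|Γ|² = 0.507, so P_del/P_inc = 1 − |Γ|² = 0.493
ML = −10·log₁₀(1 − |Γ|²)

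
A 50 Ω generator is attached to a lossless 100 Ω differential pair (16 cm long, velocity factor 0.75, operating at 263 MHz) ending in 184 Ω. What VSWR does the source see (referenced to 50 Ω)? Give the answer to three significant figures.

VSWR ≈ 1.71

λ = v/f = 0.75·c / 263 MHz = 0.856 m
βl = 2π·l/λ = 2π × 0.187 = 67.3°
tan(βl) = 2.39
Z_in = Z_0·(Z_L + jZ_0·tanβl)/(Z_0 + jZ_L·tanβl) = 60.7 − j28 Ω
Γ_s = (Z_in − Z_s)/(Z_in + Z_s) = (10.7 − j28)/(111 − j28), |Γ_s| = 0.262
VSWR = (1 + |Γ_s|)/(1 − |Γ_s|)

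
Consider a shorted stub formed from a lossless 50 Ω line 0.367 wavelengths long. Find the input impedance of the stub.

βl = 2π × 0.367 = 132°
tan(βl) = -1.11
For a shorted stub, Z_in = jZ_0·tan(βl)

Z_in ≈ −j55.3 Ω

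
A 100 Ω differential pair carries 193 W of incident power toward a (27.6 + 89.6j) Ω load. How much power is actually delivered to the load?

|Γ| = |(-72.4 + j89.6)/(127.6 + j89.6)| = 0.739
|Γ|² = 0.546
P_refl = |Γ|²·P_inc = 105 W, P_del = (1 − |Γ|²)·P_inc = 87.6 W

P_delivered ≈ 87.6 W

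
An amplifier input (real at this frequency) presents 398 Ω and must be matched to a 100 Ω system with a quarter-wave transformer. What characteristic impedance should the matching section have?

Z_qwt = √(Z_0·R_L) = √(100 × 398) = √39800

Z_qwt ≈ 199 Ω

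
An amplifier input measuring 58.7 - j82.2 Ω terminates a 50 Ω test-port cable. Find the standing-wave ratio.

Γ = (Z_L − Z_0)/(Z_L + Z_0) = (8.7 − j82.2)/(108.7 − j82.2)
|Γ| = 82.7/136 = 0.607
VSWR = (1 + |Γ|)/(1 − |Γ|) = 1.61/0.393

VSWR ≈ 4.08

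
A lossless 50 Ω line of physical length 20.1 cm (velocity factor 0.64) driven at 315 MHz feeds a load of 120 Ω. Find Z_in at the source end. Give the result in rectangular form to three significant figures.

Z_in ≈ 25.7 + j21.5 Ω

λ = v/f = 0.64·c / 315 MHz = 0.61 m
βl = 2π·l/λ = 2π × 0.33 = 119°
tan(βl) = tan(119°) = -1.83
Z_in = Z_0·(Z_L + jZ_0·tanβl)/(Z_0 + jZ_L·tanβl)
     = 50·(120 − j91.3)/(50 − j219)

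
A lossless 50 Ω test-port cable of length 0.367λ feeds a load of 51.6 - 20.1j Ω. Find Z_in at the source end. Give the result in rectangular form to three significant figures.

Z_in ≈ 71.2 + j10.6 Ω

βl = 2π × 0.367 = 132°
tan(βl) = tan(132°) = -1.11
Z_in = Z_0·(Z_L + jZ_0·tanβl)/(Z_0 + jZ_L·tanβl)
     = 50·(51.6 − j75.4)/(27.8 − j57.1)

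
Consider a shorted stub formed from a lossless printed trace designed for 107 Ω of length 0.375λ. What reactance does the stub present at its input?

βl = 2π × 0.375 = 135°
tan(βl) = -1
For a shorted stub, Z_in = jZ_0·tan(βl)

X_in ≈ -107 Ω (capacitive)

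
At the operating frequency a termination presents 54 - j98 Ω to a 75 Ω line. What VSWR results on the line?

VSWR ≈ 4.24

Γ = (Z_L − Z_0)/(Z_L + Z_0) = (-21 − j98)/(129 − j98)
|Γ| = 100/162 = 0.619
VSWR = (1 + |Γ|)/(1 − |Γ|) = 1.62/0.381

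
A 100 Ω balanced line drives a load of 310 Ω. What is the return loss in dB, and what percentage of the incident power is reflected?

RL ≈ 5.81 dB; 26.2% of incident power reflected

Γ = (310 − 100)/(310 + 100) = 0.512
RL = −20·log₁₀(0.512) = 5.81 dB
P_refl/P_inc = |Γ|² = 0.262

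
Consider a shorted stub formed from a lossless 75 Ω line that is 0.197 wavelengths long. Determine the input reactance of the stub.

βl = 2π × 0.197 = 70.9°
tan(βl) = 2.89
For a shorted stub, Z_in = jZ_0·tan(βl)

X_in ≈ 217 Ω (inductive)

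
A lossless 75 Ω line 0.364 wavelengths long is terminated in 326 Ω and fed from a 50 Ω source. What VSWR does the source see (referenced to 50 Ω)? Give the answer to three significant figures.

βl = 2π × 0.364 = 131°
tan(βl) = -1.15
Z_in = Z_0·(Z_L + jZ_0·tanβl)/(Z_0 + jZ_L·tanβl) = 29.2 + j59.4 Ω
Γ_s = (Z_in − Z_s)/(Z_in + Z_s) = (-20.8 + j59.4)/(79.2 + j59.4), |Γ_s| = 0.636
VSWR = (1 + |Γ_s|)/(1 − |Γ_s|)

VSWR ≈ 4.5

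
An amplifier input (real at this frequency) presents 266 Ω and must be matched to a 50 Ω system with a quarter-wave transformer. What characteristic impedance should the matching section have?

Z_qwt ≈ 115 Ω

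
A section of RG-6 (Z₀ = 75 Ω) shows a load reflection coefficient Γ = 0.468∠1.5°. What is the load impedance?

Z_L ≈ 207 + j6.49 Ω

Z_L = Z_0·(1 + Γ)/(1 − Γ) = 75·(1.47 + j0.0123)/(0.532 − j0.0123)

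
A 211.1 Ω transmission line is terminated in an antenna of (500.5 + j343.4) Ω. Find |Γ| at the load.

Γ = (Z_L − Z_0)/(Z_L + Z_0) = (289.4 + j343.4)/(711.6 + j343.4)
|Γ| = 449/790

|Γ| ≈ 0.568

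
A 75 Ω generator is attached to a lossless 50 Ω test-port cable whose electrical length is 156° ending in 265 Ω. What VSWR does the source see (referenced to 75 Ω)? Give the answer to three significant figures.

VSWR ≈ 4.29

tan(βl) = -0.445
Z_in = Z_0·(Z_L + jZ_0·tanβl)/(Z_0 + jZ_L·tanβl) = 48.3 + j91.8 Ω
Γ_s = (Z_in − Z_s)/(Z_in + Z_s) = (-26.7 + j91.8)/(123 + j91.8), |Γ_s| = 0.622
VSWR = (1 + |Γ_s|)/(1 − |Γ_s|)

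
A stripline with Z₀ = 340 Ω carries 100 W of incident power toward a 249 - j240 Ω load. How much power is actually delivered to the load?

|Γ| = |(-91 − j240)/(589 − j240)| = 0.404
|Γ|² = 0.163
P_refl = |Γ|²·P_inc = 16.3 W, P_del = (1 − |Γ|²)·P_inc = 83.7 W

P_delivered ≈ 83.7 W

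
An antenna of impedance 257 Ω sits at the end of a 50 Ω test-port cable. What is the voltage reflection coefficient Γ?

Γ = 0.674

Γ = (Z_L − Z_0)/(Z_L + Z_0) = (257 − 50)/(257 + 50) = 207/307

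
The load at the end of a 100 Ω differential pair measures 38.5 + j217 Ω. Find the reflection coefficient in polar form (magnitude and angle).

Γ = (Z_L − Z_0)/(Z_L + Z_0) = (-61.5 + j217)/(138.5 + j217)
|Γ| = 226/257 = 0.876

Γ ≈ 0.876 ∠ 48.4°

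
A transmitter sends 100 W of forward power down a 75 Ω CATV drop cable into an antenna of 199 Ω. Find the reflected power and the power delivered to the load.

P_reflected ≈ 20.5 W; P_delivered ≈ 79.5 W

Γ = (199 − 75)/(199 + 75) = 0.453
|Γ|² = 0.205
P_refl = |Γ|²·P_inc = 20.5 W, P_del = (1 − |Γ|²)·P_inc = 79.5 W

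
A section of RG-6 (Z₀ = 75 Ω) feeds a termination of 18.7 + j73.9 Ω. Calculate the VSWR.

VSWR ≈ 8.03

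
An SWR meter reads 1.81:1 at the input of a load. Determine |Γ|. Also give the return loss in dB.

|Γ| ≈ 0.288; return loss ≈ 10.8 dB

|Γ| = (S − 1)/(S + 1) = (1.81 − 1)/(1.81 + 1) = 0.81/2.81
RL = −20·log₁₀|Γ| = −20·log₁₀(0.288)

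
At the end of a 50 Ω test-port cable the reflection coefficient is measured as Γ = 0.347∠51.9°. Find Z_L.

Z_L ≈ 63.5 + j39.4 Ω

Z_L = Z_0·(1 + Γ)/(1 − Γ) = 50·(1.21 + j0.273)/(0.786 − j0.273)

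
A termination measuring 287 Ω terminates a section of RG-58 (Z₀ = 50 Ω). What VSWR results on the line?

VSWR ≈ 5.74

For a purely resistive load, VSWR = R_L/Z_0 or Z_0/R_L (whichever > 1) = 287/50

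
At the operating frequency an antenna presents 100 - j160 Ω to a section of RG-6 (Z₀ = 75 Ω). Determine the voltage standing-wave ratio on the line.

Γ = (Z_L − Z_0)/(Z_L + Z_0) = (25 − j160)/(175 − j160)
|Γ| = 162/237 = 0.683
VSWR = (1 + |Γ|)/(1 − |Γ|) = 1.68/0.317

VSWR ≈ 5.31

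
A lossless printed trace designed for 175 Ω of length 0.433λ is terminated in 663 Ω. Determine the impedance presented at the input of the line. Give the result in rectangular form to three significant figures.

Z_in ≈ 205 + j270 Ω

βl = 2π × 0.433 = 156°
tan(βl) = tan(156°) = -0.448
Z_in = Z_0·(Z_L + jZ_0·tanβl)/(Z_0 + jZ_L·tanβl)
     = 175·(663 − j78.4)/(175 − j297)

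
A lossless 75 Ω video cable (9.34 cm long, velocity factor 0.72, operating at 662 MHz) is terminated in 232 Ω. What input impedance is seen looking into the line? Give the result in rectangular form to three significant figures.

λ = v/f = 0.72·c / 662 MHz = 0.326 m
βl = 2π·l/λ = 2π × 0.286 = 103°
tan(βl) = tan(103°) = -4.31
Z_in = Z_0·(Z_L + jZ_0·tanβl)/(Z_0 + jZ_L·tanβl)
     = 75·(232 − j324)/(75 − j1000)

Z_in ≈ 25.4 + j15.5 Ω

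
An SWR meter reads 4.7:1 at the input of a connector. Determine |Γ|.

|Γ| ≈ 0.649

|Γ| = (S − 1)/(S + 1) = (4.7 − 1)/(4.7 + 1) = 3.7/5.7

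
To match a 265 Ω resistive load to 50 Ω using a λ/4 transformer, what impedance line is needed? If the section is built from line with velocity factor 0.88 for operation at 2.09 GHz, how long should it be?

Z_qwt ≈ 115 Ω; length ≈ 3.16 cm

Z_qwt = √(Z_0·R_L) = √(50 × 265) = √13250
λ = 0.88·c/f = 0.126 m, so l = λ/4 = 0.0316 m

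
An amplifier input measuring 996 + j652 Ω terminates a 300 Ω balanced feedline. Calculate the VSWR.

Γ = (Z_L − Z_0)/(Z_L + Z_0) = (696 + j652)/(1296 + j652)
|Γ| = 954/1450 = 0.657
VSWR = (1 + |Γ|)/(1 − |Γ|) = 1.66/0.343

VSWR ≈ 4.84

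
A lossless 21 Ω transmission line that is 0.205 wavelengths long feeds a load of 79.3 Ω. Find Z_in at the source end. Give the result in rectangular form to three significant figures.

βl = 2π × 0.205 = 73.8°
tan(βl) = tan(73.8°) = 3.44
Z_in = Z_0·(Z_L + jZ_0·tanβl)/(Z_0 + jZ_L·tanβl)
     = 21·(79.3 + j72.3)/(21 + j273)

Z_in ≈ 6 − j5.64 Ω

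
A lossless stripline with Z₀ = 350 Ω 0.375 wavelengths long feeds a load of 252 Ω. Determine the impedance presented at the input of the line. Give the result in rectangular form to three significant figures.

Z_in ≈ 332 − j111 Ω

βl = 2π × 0.375 = 135°
tan(βl) = tan(135°) = -1
Z_in = Z_0·(Z_L + jZ_0·tanβl)/(Z_0 + jZ_L·tanβl)
     = 350·(252 − j350)/(350 − j252)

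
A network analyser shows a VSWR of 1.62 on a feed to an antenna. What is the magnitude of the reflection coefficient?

|Γ| ≈ 0.237

|Γ| = (S − 1)/(S + 1) = (1.62 − 1)/(1.62 + 1) = 0.62/2.62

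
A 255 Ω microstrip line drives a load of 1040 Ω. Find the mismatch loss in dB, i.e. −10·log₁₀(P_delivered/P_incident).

mismatch loss ≈ 1.99 dB

Γ = (1040 − 255)/(1040 + 255) = 0.606
|Γ|² = 0.367, so P_del/P_inc = 1 − |Γ|² = 0.633
ML = −10·log₁₀(1 − |Γ|²)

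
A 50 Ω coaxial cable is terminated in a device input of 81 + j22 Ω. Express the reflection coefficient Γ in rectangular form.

Γ = (Z_L − Z_0)/(Z_L + Z_0) = (31 + j22)/(131 + j22)

Γ ≈ 0.258 + j0.125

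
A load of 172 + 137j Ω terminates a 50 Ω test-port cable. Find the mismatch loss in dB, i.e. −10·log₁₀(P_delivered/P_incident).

Γ = (122 + j137)/(222 + j137), |Γ| = 0.703
|Γ|² = 0.495, so P_del/P_inc = 1 − |Γ|² = 0.505
ML = −10·log₁₀(1 − |Γ|²)

mismatch loss ≈ 2.96 dB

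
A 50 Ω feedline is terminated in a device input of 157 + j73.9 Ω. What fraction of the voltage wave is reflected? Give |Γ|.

Γ = (Z_L − Z_0)/(Z_L + Z_0) = (107 + j73.9)/(207 + j73.9)
|Γ| = 130/220

|Γ| ≈ 0.592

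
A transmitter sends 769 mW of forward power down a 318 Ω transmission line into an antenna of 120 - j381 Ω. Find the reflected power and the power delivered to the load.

P_reflected ≈ 421 mW; P_delivered ≈ 348 mW

|Γ| = |(-198 − j381)/(438 − j381)| = 0.74
|Γ|² = 0.547
P_refl = |Γ|²·P_inc = 421 mW, P_del = (1 − |Γ|²)·P_inc = 348 mW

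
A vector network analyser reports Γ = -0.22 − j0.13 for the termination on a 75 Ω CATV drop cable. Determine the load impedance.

Z_L ≈ 46.6 − j13 Ω

Z_L = Z_0·(1 + Γ)/(1 − Γ) = 75·(0.78 − j0.13)/(1.22 + j0.13)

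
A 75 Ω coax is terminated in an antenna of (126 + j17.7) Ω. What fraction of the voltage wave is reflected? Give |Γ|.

|Γ| ≈ 0.268

Γ = (Z_L − Z_0)/(Z_L + Z_0) = (51 + j17.7)/(201 + j17.7)
|Γ| = 54/202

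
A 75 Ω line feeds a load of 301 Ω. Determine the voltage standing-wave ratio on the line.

For a purely resistive load, VSWR = R_L/Z_0 or Z_0/R_L (whichever > 1) = 301/75

VSWR ≈ 4.01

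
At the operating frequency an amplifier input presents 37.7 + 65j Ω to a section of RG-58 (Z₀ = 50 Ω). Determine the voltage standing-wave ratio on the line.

Γ = (Z_L − Z_0)/(Z_L + Z_0) = (-12.3 + j65)/(87.7 + j65)
|Γ| = 66.2/109 = 0.606
VSWR = (1 + |Γ|)/(1 − |Γ|) = 1.61/0.394

VSWR ≈ 4.08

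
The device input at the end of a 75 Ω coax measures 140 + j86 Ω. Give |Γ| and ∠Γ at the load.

Γ = (Z_L − Z_0)/(Z_L + Z_0) = (65 + j86)/(215 + j86)
|Γ| = 108/232 = 0.466

Γ ≈ 0.466 ∠ 31.1°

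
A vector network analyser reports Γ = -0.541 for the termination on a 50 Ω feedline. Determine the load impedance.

Z_L ≈ 14.9 Ω

Z_L = Z_0·(1 + Γ)/(1 − Γ) = 50·(0.459)/(1.54)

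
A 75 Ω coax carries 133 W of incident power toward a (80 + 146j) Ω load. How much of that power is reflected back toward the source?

P_reflected ≈ 62.6 W

|Γ| = |(5 + j146)/(155 + j146)| = 0.686
|Γ|² = 0.471
P_refl = |Γ|²·P_inc = 62.6 W, P_del = (1 − |Γ|²)·P_inc = 70.4 W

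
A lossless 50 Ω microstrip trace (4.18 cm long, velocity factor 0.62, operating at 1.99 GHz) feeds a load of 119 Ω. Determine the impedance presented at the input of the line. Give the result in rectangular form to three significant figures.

Z_in ≈ 79.6 + j48 Ω

λ = v/f = 0.62·c / 1.99 GHz = 0.0935 m
βl = 2π·l/λ = 2π × 0.447 = 161°
tan(βl) = tan(161°) = -0.344
Z_in = Z_0·(Z_L + jZ_0·tanβl)/(Z_0 + jZ_L·tanβl)
     = 50·(119 − j17.2)/(50 − j41)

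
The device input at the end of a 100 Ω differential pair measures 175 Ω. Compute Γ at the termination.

Γ = 0.273

Γ = (Z_L − Z_0)/(Z_L + Z_0) = (175 − 100)/(175 + 100) = 75/275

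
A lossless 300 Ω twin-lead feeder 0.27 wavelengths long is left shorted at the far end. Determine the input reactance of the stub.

βl = 2π × 0.27 = 97.2°
tan(βl) = -7.92
For a shorted stub, Z_in = jZ_0·tan(βl)

X_in ≈ -2370 Ω (capacitive)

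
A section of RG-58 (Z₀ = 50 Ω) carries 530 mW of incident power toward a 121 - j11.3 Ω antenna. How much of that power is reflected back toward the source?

P_reflected ≈ 93.3 mW

|Γ| = |(71 − j11.3)/(171 − j11.3)| = 0.42
|Γ|² = 0.176
P_refl = |Γ|²·P_inc = 93.3 mW, P_del = (1 − |Γ|²)·P_inc = 437 mW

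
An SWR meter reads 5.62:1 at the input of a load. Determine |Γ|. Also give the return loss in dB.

|Γ| = (S − 1)/(S + 1) = (5.62 − 1)/(5.62 + 1) = 4.62/6.62
RL = −20·log₁₀|Γ| = −20·log₁₀(0.698)

|Γ| ≈ 0.698; return loss ≈ 3.12 dB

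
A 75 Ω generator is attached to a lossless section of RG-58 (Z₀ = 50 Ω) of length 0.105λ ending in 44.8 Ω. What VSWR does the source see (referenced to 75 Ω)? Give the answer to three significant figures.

VSWR ≈ 1.56

βl = 2π × 0.105 = 37.8°
tan(βl) = 0.776
Z_in = Z_0·(Z_L + jZ_0·tanβl)/(Z_0 + jZ_L·tanβl) = 48.4 + j5.16 Ω
Γ_s = (Z_in − Z_s)/(Z_in + Z_s) = (-26.6 + j5.16)/(123 + j5.16), |Γ_s| = 0.22
VSWR = (1 + |Γ_s|)/(1 − |Γ_s|)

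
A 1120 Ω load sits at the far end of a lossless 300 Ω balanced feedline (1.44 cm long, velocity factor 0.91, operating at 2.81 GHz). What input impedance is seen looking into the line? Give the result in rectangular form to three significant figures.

λ = v/f = 0.91·c / 2.81 GHz = 0.0972 m
βl = 2π·l/λ = 2π × 0.148 = 53.4°
tan(βl) = tan(53.4°) = 1.34
Z_in = Z_0·(Z_L + jZ_0·tanβl)/(Z_0 + jZ_L·tanβl)
     = 300·(1120 + j403)/(300 + j1510)

Z_in ≈ 120 − j199 Ω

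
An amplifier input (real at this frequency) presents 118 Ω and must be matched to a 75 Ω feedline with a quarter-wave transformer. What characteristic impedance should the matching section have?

Z_qwt = √(Z_0·R_L) = √(75 × 118) = √8850

Z_qwt ≈ 94.1 Ω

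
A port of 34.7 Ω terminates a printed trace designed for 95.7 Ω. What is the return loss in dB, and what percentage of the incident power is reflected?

RL ≈ 6.6 dB; 21.9% of incident power reflected

Γ = (34.7 − 95.7)/(34.7 + 95.7) = -0.468
RL = −20·log₁₀(0.468) = 6.6 dB
P_refl/P_inc = |Γ|² = 0.219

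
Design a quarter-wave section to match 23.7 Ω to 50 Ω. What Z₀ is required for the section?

Z_qwt = √(Z_0·R_L) = √(50 × 23.7) = √1185

Z_qwt ≈ 34.4 Ω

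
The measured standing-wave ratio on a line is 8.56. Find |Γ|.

|Γ| = (S − 1)/(S + 1) = (8.56 − 1)/(8.56 + 1) = 7.56/9.56

|Γ| ≈ 0.791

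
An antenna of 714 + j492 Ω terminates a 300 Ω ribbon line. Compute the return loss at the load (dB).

Γ = (414 + j492)/(1014 + j492), |Γ| = 0.571
RL = −20·log₁₀|Γ| = −20·log₁₀(0.571)

RL ≈ 4.87 dB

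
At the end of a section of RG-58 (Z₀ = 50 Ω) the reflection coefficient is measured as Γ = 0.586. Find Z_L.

Z_L ≈ 192 Ω

Z_L = Z_0·(1 + Γ)/(1 − Γ) = 50·(1.59)/(0.414)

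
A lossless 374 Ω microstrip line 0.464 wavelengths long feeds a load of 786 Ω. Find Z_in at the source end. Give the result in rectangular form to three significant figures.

βl = 2π × 0.464 = 167°
tan(βl) = tan(167°) = -0.23
Z_in = Z_0·(Z_L + jZ_0·tanβl)/(Z_0 + jZ_L·tanβl)
     = 374·(786 − j86.1)/(374 − j181)

Z_in ≈ 671 + j238 Ω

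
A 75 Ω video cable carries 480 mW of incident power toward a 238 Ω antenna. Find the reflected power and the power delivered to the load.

Γ = (238 − 75)/(238 + 75) = 0.521
|Γ|² = 0.271
P_refl = |Γ|²·P_inc = 130 mW, P_del = (1 − |Γ|²)·P_inc = 350 mW

P_reflected ≈ 130 mW; P_delivered ≈ 350 mW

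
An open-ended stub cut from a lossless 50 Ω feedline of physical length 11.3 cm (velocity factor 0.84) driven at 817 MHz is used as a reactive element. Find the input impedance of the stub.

λ = v/f = 0.84·c / 817 MHz = 0.308 m
βl = 2π·l/λ = 2π × 0.366 = 132°
tan(βl) = -1.12
For an open-ended stub, Z_in = −jZ_0·cot(βl) = −jZ_0/tan(βl)

Z_in ≈ +j44.8 Ω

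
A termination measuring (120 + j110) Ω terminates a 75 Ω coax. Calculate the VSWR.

VSWR ≈ 3.26

Γ = (Z_L − Z_0)/(Z_L + Z_0) = (45 + j110)/(195 + j110)
|Γ| = 119/224 = 0.531
VSWR = (1 + |Γ|)/(1 − |Γ|) = 1.53/0.469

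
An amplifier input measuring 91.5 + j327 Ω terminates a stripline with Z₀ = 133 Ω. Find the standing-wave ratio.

Γ = (Z_L − Z_0)/(Z_L + Z_0) = (-41.5 + j327)/(224.5 + j327)
|Γ| = 330/397 = 0.831
VSWR = (1 + |Γ|)/(1 − |Γ|) = 1.83/0.169

VSWR ≈ 10.8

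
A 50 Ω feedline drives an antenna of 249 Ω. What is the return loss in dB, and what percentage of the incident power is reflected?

Γ = (249 − 50)/(249 + 50) = 0.666
RL = −20·log₁₀(0.666) = 3.54 dB
P_refl/P_inc = |Γ|² = 0.443

RL ≈ 3.54 dB; 44.3% of incident power reflected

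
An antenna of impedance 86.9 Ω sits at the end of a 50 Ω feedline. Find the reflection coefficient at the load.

Γ = 0.27

Γ = (Z_L − Z_0)/(Z_L + Z_0) = (86.9 − 50)/(86.9 + 50) = 36.9/136.9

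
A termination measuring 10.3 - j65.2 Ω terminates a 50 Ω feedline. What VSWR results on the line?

VSWR ≈ 13.2

Γ = (Z_L − Z_0)/(Z_L + Z_0) = (-39.7 − j65.2)/(60.3 − j65.2)
|Γ| = 76.3/88.8 = 0.86
VSWR = (1 + |Γ|)/(1 − |Γ|) = 1.86/0.14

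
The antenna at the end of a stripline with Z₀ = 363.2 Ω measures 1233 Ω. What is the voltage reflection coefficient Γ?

Γ = 0.545

Γ = (Z_L − Z_0)/(Z_L + Z_0) = (1233 − 363.2)/(1233 + 363.2) = 869.8/1596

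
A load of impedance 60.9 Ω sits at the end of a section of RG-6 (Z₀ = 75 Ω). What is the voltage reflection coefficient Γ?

Γ = -0.104

Γ = (Z_L − Z_0)/(Z_L + Z_0) = (60.9 − 75)/(60.9 + 75) = -14.1/135.9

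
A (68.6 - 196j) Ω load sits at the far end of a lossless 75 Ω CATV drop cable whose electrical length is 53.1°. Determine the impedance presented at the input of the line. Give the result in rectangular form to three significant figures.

tan(βl) = tan(53.1°) = 1.33
Z_in = Z_0·(Z_L + jZ_0·tanβl)/(Z_0 + jZ_L·tanβl)
     = 75·(68.6 − j96.1)/(336 + j91.4)

Z_in ≈ 8.83 − j23.8 Ω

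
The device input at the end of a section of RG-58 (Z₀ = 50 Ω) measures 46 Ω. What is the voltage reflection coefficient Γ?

Γ = (Z_L − Z_0)/(Z_L + Z_0) = (46 − 50)/(46 + 50) = -4/96

Γ = -0.0417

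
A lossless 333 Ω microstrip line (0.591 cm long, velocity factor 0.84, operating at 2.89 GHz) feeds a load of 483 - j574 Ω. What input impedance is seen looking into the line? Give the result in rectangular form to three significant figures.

Z_in ≈ 161 − j297 Ω

λ = v/f = 0.84·c / 2.89 GHz = 0.0872 m
βl = 2π·l/λ = 2π × 0.0678 = 24.4°
tan(βl) = tan(24.4°) = 0.454
Z_in = Z_0·(Z_L + jZ_0·tanβl)/(Z_0 + jZ_L·tanβl)
     = 333·(483 − j423)/(593 + j219)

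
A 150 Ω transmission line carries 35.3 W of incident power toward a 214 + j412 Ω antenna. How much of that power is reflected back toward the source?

P_reflected ≈ 20.3 W

|Γ| = |(64 + j412)/(364 + j412)| = 0.758
|Γ|² = 0.575
P_refl = |Γ|²·P_inc = 20.3 W, P_del = (1 − |Γ|²)·P_inc = 15 W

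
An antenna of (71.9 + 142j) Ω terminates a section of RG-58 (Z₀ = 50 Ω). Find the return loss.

RL ≈ 2.3 dB

Γ = (21.9 + j142)/(121.9 + j142), |Γ| = 0.768
RL = −20·log₁₀|Γ| = −20·log₁₀(0.768)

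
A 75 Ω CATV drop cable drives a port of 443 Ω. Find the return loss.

Γ = (443 − 75)/(443 + 75) = 0.71
RL = −20·log₁₀|Γ| = −20·log₁₀(0.71)

RL ≈ 2.97 dB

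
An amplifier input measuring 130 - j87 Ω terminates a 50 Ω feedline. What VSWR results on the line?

VSWR ≈ 3.89

Γ = (Z_L − Z_0)/(Z_L + Z_0) = (80 − j87)/(180 − j87)
|Γ| = 118/200 = 0.591
VSWR = (1 + |Γ|)/(1 − |Γ|) = 1.59/0.409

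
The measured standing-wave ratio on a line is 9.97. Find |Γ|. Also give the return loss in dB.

|Γ| = (S − 1)/(S + 1) = (9.97 − 1)/(9.97 + 1) = 8.97/11
RL = −20·log₁₀|Γ| = −20·log₁₀(0.818)

|Γ| ≈ 0.818; return loss ≈ 1.75 dB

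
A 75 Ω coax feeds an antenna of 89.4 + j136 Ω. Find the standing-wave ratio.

Γ = (Z_L − Z_0)/(Z_L + Z_0) = (14.4 + j136)/(164.4 + j136)
|Γ| = 137/213 = 0.641
VSWR = (1 + |Γ|)/(1 − |Γ|) = 1.64/0.359

VSWR ≈ 4.57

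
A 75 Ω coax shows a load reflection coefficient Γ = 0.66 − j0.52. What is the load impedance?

Z_L = Z_0·(1 + Γ)/(1 − Γ) = 75·(1.66 − j0.52)/(0.34 + j0.52)

Z_L ≈ 57.1 − j202 Ω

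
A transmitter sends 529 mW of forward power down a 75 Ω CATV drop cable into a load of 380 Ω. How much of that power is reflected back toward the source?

P_reflected ≈ 238 mW

Γ = (380 − 75)/(380 + 75) = 0.67
|Γ|² = 0.449
P_refl = |Γ|²·P_inc = 238 mW, P_del = (1 − |Γ|²)·P_inc = 291 mW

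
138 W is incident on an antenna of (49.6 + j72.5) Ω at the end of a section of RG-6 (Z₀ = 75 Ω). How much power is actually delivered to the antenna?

P_delivered ≈ 98.8 W

|Γ| = |(-25.4 + j72.5)/(124.6 + j72.5)| = 0.533
|Γ|² = 0.284
P_refl = |Γ|²·P_inc = 39.2 W, P_del = (1 − |Γ|²)·P_inc = 98.8 W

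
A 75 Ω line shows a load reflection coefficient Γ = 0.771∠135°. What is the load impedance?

Z_L ≈ 11.3 + j30.5 Ω

Z_L = Z_0·(1 + Γ)/(1 − Γ) = 75·(0.455 + j0.545)/(1.55 − j0.545)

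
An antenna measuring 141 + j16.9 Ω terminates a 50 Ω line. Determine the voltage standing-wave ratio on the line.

VSWR ≈ 2.87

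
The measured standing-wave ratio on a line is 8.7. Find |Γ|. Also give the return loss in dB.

|Γ| ≈ 0.794; return loss ≈ 2.01 dB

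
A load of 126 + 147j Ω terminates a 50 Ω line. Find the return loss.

RL ≈ 2.83 dB

Γ = (76 + j147)/(176 + j147), |Γ| = 0.722
RL = −20·log₁₀|Γ| = −20·log₁₀(0.722)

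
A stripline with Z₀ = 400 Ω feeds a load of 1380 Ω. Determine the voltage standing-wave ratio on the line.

VSWR ≈ 3.45

For a purely resistive load, VSWR = R_L/Z_0 or Z_0/R_L (whichever > 1) = 1380/400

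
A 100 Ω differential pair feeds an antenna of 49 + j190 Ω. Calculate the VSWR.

VSWR ≈ 9.8

Γ = (Z_L − Z_0)/(Z_L + Z_0) = (-51 + j190)/(149 + j190)
|Γ| = 197/241 = 0.815
VSWR = (1 + |Γ|)/(1 − |Γ|) = 1.81/0.185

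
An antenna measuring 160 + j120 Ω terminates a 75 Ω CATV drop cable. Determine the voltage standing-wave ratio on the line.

VSWR ≈ 3.52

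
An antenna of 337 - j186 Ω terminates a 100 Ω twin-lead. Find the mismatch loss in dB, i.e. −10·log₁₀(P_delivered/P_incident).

mismatch loss ≈ 2.24 dB

Γ = (237 − j186)/(437 − j186), |Γ| = 0.634
|Γ|² = 0.402, so P_del/P_inc = 1 − |Γ|² = 0.598
ML = −10·log₁₀(1 − |Γ|²)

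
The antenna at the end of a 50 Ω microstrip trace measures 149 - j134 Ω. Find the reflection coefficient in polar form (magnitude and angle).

Γ = (Z_L − Z_0)/(Z_L + Z_0) = (99 − j134)/(199 − j134)
|Γ| = 167/240 = 0.694

Γ ≈ 0.694 ∠ -19.6°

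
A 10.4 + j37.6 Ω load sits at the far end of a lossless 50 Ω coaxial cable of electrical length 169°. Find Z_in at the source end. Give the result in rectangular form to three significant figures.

tan(βl) = tan(169°) = -0.194
Z_in = Z_0·(Z_L + jZ_0·tanβl)/(Z_0 + jZ_L·tanβl)
     = 50·(10.4 + j27.9)/(57.3 − j2.02)

Z_in ≈ 8.21 + j24.6 Ω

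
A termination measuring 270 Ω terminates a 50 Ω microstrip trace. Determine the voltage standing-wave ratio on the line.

VSWR ≈ 5.4

For a purely resistive load, VSWR = R_L/Z_0 or Z_0/R_L (whichever > 1) = 270/50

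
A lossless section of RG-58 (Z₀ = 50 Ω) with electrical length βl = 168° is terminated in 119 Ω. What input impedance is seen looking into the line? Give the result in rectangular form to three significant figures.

Z_in ≈ 99 + j39.5 Ω

tan(βl) = tan(168°) = -0.213
Z_in = Z_0·(Z_L + jZ_0·tanβl)/(Z_0 + jZ_L·tanβl)
     = 50·(119 − j10.6)/(50 − j25.3)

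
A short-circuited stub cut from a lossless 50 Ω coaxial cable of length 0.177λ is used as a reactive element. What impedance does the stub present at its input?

Z_in ≈ +j101 Ω

βl = 2π × 0.177 = 63.7°
tan(βl) = 2.03
For a short-circuited stub, Z_in = jZ_0·tan(βl)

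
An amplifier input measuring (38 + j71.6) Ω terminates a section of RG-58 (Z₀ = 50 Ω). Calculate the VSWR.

Γ = (Z_L − Z_0)/(Z_L + Z_0) = (-12 + j71.6)/(88 + j71.6)
|Γ| = 72.6/113 = 0.64
VSWR = (1 + |Γ|)/(1 − |Γ|) = 1.64/0.36

VSWR ≈ 4.55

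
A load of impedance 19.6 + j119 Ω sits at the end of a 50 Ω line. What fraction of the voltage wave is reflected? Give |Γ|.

Γ = (Z_L − Z_0)/(Z_L + Z_0) = (-30.4 + j119)/(69.6 + j119)
|Γ| = 123/138

|Γ| ≈ 0.891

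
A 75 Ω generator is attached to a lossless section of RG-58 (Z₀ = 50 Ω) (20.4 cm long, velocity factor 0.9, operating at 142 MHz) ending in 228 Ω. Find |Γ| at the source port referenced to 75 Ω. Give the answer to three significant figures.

λ = v/f = 0.9·c / 142 MHz = 1.9 m
βl = 2π·l/λ = 2π × 0.107 = 38.6°
tan(βl) = 0.799
Z_in = Z_0·(Z_L + jZ_0·tanβl)/(Z_0 + jZ_L·tanβl) = 26.2 − j55.4 Ω
Γ_s = (Z_in − Z_s)/(Z_in + Z_s) = (-48.8 − j55.4)/(101 − j55.4), |Γ_s| = 0.64

|Γ| ≈ 0.64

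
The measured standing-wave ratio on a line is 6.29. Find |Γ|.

|Γ| = (S − 1)/(S + 1) = (6.29 − 1)/(6.29 + 1) = 5.29/7.29

|Γ| ≈ 0.726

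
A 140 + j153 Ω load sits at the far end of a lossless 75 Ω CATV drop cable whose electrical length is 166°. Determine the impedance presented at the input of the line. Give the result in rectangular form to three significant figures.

Z_in ≈ 59.7 + j107 Ω

tan(βl) = tan(166°) = -0.249
Z_in = Z_0·(Z_L + jZ_0·tanβl)/(Z_0 + jZ_L·tanβl)
     = 75·(140 + j134)/(113 − j34.9)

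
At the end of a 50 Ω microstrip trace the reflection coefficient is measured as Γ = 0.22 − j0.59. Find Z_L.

Z_L ≈ 31.5 − j61.7 Ω

Z_L = Z_0·(1 + Γ)/(1 − Γ) = 50·(1.22 − j0.59)/(0.78 + j0.59)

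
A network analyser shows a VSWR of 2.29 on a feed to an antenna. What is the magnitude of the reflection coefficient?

|Γ| ≈ 0.392

|Γ| = (S − 1)/(S + 1) = (2.29 − 1)/(2.29 + 1) = 1.29/3.29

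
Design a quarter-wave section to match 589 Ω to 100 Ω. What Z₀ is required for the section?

Z_qwt ≈ 243 Ω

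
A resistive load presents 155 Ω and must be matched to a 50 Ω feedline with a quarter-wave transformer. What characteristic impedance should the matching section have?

Z_qwt = √(Z_0·R_L) = √(50 × 155) = √7750

Z_qwt ≈ 88 Ω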